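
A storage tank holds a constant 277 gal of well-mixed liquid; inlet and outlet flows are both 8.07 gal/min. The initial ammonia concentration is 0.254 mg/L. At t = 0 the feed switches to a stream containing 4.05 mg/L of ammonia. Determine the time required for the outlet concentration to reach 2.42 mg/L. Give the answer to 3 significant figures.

29.0 min

Species balance: V dC/dt = Q(C_in − C) ⇒ τ = V/Q = 34.325 min.
C(t) = C_in + (C₀ − C_in) e^(−t/τ). Set C = 2.42 and solve for t:
e^(−t/τ) = (C − C_in)/(C₀ − C_in) = (2.42 − 4.05)/(0.254 − 4.05) = 0.42940
t = −τ ln(…) = 34.325 × 0.84537 = 29.017 min.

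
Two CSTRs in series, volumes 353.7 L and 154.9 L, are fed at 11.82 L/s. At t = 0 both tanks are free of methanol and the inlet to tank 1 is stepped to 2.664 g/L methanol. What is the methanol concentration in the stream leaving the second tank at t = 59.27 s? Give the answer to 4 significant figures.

Species balance on tank i: dCᵢ/dt = (Cᵢ₋₁ − Cᵢ)/τᵢ with τᵢ = Vᵢ/Q.
τ₁ = 353.7/11.82 = 29.9239 s; τ₂ = 154.9/11.82 = 13.1049 s.
Tank 1: C₁ = C_in(1 − e^(−t/τ₁)). Tank 2 (τ₁ ≠ τ₂): C₂ = C_in[1 − (τ₁ e^(−t/τ₁) − τ₂ e^(−t/τ₂))/(τ₁ − τ₂)].
At t = 59.27: e^(−t/τ₁) = 0.137973, e^(−t/τ₂) = 0.0108593.
C₂ = 2.664·[1 − (29.9239·0.137973 − 13.1049·0.0108593)/(16.8190)] = 2.664·0.762982 = 2.03258 g/L.

2.033 g/L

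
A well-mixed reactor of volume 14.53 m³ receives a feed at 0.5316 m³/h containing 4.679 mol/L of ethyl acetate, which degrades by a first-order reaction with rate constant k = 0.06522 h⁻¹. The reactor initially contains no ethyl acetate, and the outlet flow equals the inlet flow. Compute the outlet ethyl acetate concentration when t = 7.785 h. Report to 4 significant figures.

Species balance: V dC/dt = Q C_in − Q C − k V C.
dC/dt = (Q/V) C_in − (Q/V + k) C; effective rate a = Q/V + k = 0.0365864 + 0.06522 = 0.101806 h⁻¹.
C_ss = Q C_in/(Q + kV) = 1.68150 mol/L; C(t) = C_ss + (C₀ − C_ss) e^(−a t).
C(7.785) = 1.68150 + (-1.68150)·e^(−0.101806·7.785) = 1.68150 + (-1.68150)·0.452683 = 0.920314 mol/L.

0.9203 mol/L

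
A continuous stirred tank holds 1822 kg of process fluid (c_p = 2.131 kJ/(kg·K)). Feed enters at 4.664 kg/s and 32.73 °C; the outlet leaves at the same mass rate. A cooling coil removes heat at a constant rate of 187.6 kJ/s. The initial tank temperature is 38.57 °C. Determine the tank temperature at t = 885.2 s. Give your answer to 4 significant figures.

M c_p dT/dt = ṁ c_p (T_in − T) − Q̇.
τ = M/ṁ = 390.652 s; T_ss = T_in − Q̇/(ṁ c_p) = 32.73 − 187.6/(4.664·2.131) = 13.8548 °C.
T approaches T_ss exponentially: T(t) = T_ss + (T₀ − T_ss) e^(−t/τ).
T(885.2) = 13.8548 + (24.7152)·e^(−885.2/390.652) = 13.8548 + (24.7152)·0.103731 = 16.4186 °C.

16.42 °C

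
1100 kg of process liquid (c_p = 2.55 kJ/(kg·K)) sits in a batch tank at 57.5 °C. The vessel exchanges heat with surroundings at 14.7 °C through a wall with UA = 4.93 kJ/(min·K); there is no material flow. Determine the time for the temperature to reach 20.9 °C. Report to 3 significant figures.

1100 min

Lumped-capacitance energy balance: M c_p dT/dt = UA(T_amb − T).
τ = M c_p/UA = 568.97 min; T_ss = T_amb = 14.700 °C.
T(t) = T_ss + (T₀ − T_ss)e^(−t/τ); set T = 20.9:
t = −τ ln[(T − T_ss)/(T₀ − T_ss)] = −568.97 · ln(0.14486) = 1099.2 min.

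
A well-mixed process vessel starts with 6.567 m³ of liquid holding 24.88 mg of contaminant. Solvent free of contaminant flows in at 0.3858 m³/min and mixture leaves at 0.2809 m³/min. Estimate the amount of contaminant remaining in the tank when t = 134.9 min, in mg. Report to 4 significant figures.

Total volume: dV/dt = Q_in − Q_out = 0.104900 m³/min, so V(t) = 6.567 + 0.104900 t and V(134.9) = 20.7180 m³.
Species balance (pure solvent in): dm/dt = −Q_out · m/V(t).
dm/m = −Q_out dt/(V₀ + 0.104900 t); integrating gives ln(m/m₀) = −(Q_out/(Q_in−Q_out)) ln(V/V₀).
m = m₀ (V₀/V)^(Q_out/(Q_in−Q_out)) = 24.88 × (6.567/20.7180)^(2.67779) = 1.14732 mg.

1.147 mg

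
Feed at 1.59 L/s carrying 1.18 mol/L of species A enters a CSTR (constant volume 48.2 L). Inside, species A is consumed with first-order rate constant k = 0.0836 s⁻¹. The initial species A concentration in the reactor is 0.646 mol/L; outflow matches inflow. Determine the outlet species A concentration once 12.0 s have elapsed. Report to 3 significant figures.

Accumulation = in − out − consumed: V dC/dt = Q C_in − Q C − k V C.
dC/dt = (Q/V) C_in − (Q/V + k) C; effective rate a = Q/V + k = 0.032988 + 0.0836 = 0.11659 s⁻¹.
C_ss = Q C_in/(Q + kV) = 0.33387 mol/L; C(t) = C_ss + (C₀ − C_ss) e^(−a t).
C(12.0) = 0.33387 + (0.31213)·e^(−0.11659·12.0) = 0.33387 + (0.31213)·0.24683 = 0.41091 mol/L.

0.411 mol/L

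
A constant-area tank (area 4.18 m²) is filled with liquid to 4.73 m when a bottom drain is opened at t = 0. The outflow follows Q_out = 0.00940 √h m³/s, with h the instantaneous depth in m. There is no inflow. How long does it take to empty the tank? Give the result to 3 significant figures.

1930 s

Accumulation of liquid (constant cross-section A): A dh/dt = −0.00940 √h.
This is separable: 2 d(√h)/dt = −0.00940/A, so √h = √h₀ − (0.00940/(2A)) t.
Tank is empty when √h = 0: t_empty = 2A√h₀/0.00940.
t_empty = 2·4.18·√4.73/0.00940 = 8.3600·2.1749/0.00940 = 1934.2 s.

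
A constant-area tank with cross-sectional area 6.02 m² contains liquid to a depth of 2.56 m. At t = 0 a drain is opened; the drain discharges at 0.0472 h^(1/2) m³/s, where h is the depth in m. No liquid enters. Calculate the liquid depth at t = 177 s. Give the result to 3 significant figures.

With no inflow, A dh/dt = −0.0472 √h.
Separate and integrate: 2(√h − √h₀) = −(0.0472/A) t.
√h = √2.56 − 0.0472·177/(2·6.02) = 1.6000 − 0.69389 = 0.90611.
h = 0.90611² = 0.82104 m.

0.821 m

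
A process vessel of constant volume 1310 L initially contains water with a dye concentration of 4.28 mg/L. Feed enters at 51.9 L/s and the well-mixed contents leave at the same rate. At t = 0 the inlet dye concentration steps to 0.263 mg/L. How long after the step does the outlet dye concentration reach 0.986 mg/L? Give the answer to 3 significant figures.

Accumulation = in − out for the solute gives V dC/dt = Q(C_in − C), so τ = V/Q = 25.241 s.
C(t) = C_in + (C₀ − C_in) e^(−t/τ). Set C = 0.986 and solve for t:
e^(−t/τ) = (C − C_in)/(C₀ − C_in) = (0.986 − 0.263)/(4.28 − 0.263) = 0.17999
t = −τ ln(…) = 25.241 × 1.7149 = 43.285 s.

43.3 s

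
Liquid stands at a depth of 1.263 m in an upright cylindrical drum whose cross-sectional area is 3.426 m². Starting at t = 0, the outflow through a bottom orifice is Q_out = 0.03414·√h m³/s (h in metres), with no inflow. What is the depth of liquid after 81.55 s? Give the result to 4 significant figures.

With no inflow, A dh/dt = −0.03414 √h.
∫ h^(−1/2) dh = −(0.03414/A) ∫ dt, giving 2√h = 2√h₀ − (0.03414/A) t.
√h = √1.263 − 0.03414·81.55/(2·3.426) = 1.12383 − 0.406322 = 0.717511.
h = 0.717511² = 0.514822 m.

0.5148 m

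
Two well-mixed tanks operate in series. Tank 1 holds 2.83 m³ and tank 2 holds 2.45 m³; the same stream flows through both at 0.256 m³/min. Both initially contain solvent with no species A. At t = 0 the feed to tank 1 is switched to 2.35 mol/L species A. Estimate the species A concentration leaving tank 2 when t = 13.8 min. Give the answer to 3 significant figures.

Species balance on tank i: dCᵢ/dt = (Cᵢ₋₁ − Cᵢ)/τᵢ with τᵢ = Vᵢ/Q.
τ₁ = 2.83/0.256 = 11.055 min; τ₂ = 2.45/0.256 = 9.5703 min.
Solving the cascade with C₁(0)=C₂(0)=0 gives C₂(t) = C_in[1 − (τ₁ e^(−t/τ₁) − τ₂ e^(−t/τ₂))/(τ₁ − τ₂)].
At t = 13.8: e^(−t/τ₁) = 0.28698, e^(−t/τ₂) = 0.23646.
C₂ = 2.35·[1 − (11.055·0.28698 − 9.5703·0.23646)/(1.4844)] = 2.35·0.38732 = 0.91020 mol/L.

0.910 mol/L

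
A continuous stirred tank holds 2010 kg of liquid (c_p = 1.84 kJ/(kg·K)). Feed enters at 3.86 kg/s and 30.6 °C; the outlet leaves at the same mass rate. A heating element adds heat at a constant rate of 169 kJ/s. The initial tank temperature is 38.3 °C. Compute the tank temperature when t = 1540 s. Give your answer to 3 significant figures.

53.6 °C

M c_p dT/dt = ṁ c_p (T_in − T) + Q̇.
Rearrange: dT/dt = (T_ss − T)/τ with τ = M/ṁ = 520.73 s and T_ss = T_in + Q̇/(ṁ c_p) = 54.395 °C.
Integrating: T(t) = T_ss + (T₀ − T_ss) e^(−t/τ).
T(1540) = 54.395 + (-16.095)·e^(−1540/520.73) = 54.395 + (-16.095)·0.051953 = 53.559 °C.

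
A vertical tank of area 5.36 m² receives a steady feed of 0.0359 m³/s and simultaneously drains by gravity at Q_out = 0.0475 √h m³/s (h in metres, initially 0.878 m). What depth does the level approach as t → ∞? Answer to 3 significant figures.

0.571 m

Unsteady balance on liquid volume: A dh/dt = Q_in − 0.0475 √h. At steady state dh/dt = 0:
Q_in = 0.0475 √h_ss ⇒ √h_ss = 0.0359/0.0475 = 0.75579.
h_ss = 0.75579² = 0.57122 m. (Since h₀ = 0.878 m > h_ss, the level will fall toward this value.)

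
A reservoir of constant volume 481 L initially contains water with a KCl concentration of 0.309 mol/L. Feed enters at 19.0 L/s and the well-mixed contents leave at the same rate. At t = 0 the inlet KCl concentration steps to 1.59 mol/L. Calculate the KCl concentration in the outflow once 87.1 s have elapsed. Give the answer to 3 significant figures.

Transient balance on the dissolved component: V dC/dt = Q(C_in − C).
So dC/dt = (C_in − C)/τ with τ = V/Q = 481/19.0 = 25.316 s.
Solution: C(t) = C_in + (C₀ − C_in) e^(−t/τ).
C(87.1) = 1.59 + (0.309 − 1.59)·e^(−87.1/25.316) = 1.59 + (-1.2810)·0.032047 = 1.5489 mol/L.

1.55 mol/L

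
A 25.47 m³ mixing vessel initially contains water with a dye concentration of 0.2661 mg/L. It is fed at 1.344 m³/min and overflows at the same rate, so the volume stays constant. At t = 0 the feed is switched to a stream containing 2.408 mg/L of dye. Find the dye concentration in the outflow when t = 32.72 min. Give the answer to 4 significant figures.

Species balance on the tank: V dC/dt = Q(C_in − C).
So dC/dt = (C_in − C)/τ with τ = V/Q = 25.47/1.344 = 18.9509 min.
Solution: C(t) = C_in + (C₀ − C_in) e^(−t/τ).
C(32.72) = 2.408 + (0.2661 − 2.408)·e^(−32.72/18.9509) = 2.408 + (-2.14190)·0.177894 = 2.02697 mg/L.

2.027 mg/L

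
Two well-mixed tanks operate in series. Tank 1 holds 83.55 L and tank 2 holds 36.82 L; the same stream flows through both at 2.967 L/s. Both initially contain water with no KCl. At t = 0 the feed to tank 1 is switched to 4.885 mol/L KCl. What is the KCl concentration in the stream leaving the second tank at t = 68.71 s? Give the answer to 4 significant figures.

4.139 mol/L

Time constants: τᵢ = Vᵢ/Q for each well-mixed tank.
τ₁ = 83.55/2.967 = 28.1598 s; τ₂ = 36.82/2.967 = 12.4098 s.
Tank 1: C₁ = C_in(1 − e^(−t/τ₁)). Tank 2 (τ₁ ≠ τ₂): C₂ = C_in[1 − (τ₁ e^(−t/τ₁) − τ₂ e^(−t/τ₂))/(τ₁ − τ₂)].
At t = 68.71: e^(−t/τ₁) = 0.0871603, e^(−t/τ₂) = 0.00393937.
C₂ = 4.885·[1 − (28.1598·0.0871603 − 12.4098·0.00393937)/(15.7499)] = 4.885·0.847267 = 4.13890 mol/L.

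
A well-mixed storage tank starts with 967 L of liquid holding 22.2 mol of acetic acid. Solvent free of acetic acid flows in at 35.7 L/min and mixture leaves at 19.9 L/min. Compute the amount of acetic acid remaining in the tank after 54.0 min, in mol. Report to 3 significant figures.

Total volume: dV/dt = Q_in − Q_out = 15.800 L/min, so V(t) = 967 + 15.800 t and V(54.0) = 1820.2 L.
Solute balance: dm/dt = 0 − Q_out C = −Q_out m/V(t).
Separate: dm/m = −Q_out dt/V(t) ⇒ ln(m/m₀) = −(Q_out/(Q_in−Q_out)) ln(V/V₀).
m = m₀ (V₀/V)^(Q_out/(Q_in−Q_out)) = 22.2 × (967/1820.2)^(1.2595) = 10.009 mol.

10.0 mol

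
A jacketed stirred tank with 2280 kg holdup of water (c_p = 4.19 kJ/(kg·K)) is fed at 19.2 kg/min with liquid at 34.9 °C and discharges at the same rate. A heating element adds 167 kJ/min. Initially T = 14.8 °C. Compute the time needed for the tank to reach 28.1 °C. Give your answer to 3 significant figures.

Unsteady energy balance on the tank contents: M c_p dT/dt = ṁ c_p (T_in − T) + 167.
τ = M/ṁ = 118.75 min; T_ss = T_in + Q̇/(ṁ c_p) = 36.976 °C.
T(t) = T_ss + (T₀ − T_ss) e^(−t/τ). Set T = 28.1:
e^(−t/τ) = (28.1 − 36.976)/(14.8 − 36.976) = 0.40025
t = −118.75 · ln(0.40025) = 108.74 min.

109 min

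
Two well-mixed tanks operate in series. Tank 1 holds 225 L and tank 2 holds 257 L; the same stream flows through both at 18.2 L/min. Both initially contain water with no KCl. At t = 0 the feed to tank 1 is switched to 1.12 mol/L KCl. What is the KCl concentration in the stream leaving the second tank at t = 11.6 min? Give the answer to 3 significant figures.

0.246 mol/L

Each tank obeys Vᵢ dCᵢ/dt = Q(Cᵢ₋₁ − Cᵢ), so τᵢ = Vᵢ/Q.
τ₁ = 225/18.2 = 12.363 min; τ₂ = 257/18.2 = 14.121 min.
Tank 1: C₁ = C_in(1 − e^(−t/τ₁)). Tank 2 (τ₁ ≠ τ₂): C₂ = C_in[1 − (τ₁ e^(−t/τ₁) − τ₂ e^(−t/τ₂))/(τ₁ − τ₂)].
At t = 11.6: e^(−t/τ₁) = 0.39129, e^(−t/τ₂) = 0.43978.
C₂ = 1.12·[1 − (12.363·0.39129 − 14.121·0.43978)/(-1.7582)] = 1.12·0.21925 = 0.24556 mol/L.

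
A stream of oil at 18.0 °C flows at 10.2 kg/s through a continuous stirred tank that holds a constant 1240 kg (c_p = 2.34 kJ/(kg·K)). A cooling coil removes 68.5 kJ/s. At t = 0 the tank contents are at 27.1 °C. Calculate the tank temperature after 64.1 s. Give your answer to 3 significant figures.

22.2 °C

M c_p dT/dt = ṁ c_p (T_in − T) − Q̇.
τ = M/ṁ = 121.57 s; T_ss = T_in − Q̇/(ṁ c_p) = 18.0 − 68.5/(10.2·2.34) = 15.130 °C.
Solution: T(t) = T_ss + (T₀ − T_ss) e^(−t/τ).
T(64.1) = 15.130 + (11.970)·e^(−64.1/121.57) = 15.130 + (11.970)·0.59021 = 22.195 °C.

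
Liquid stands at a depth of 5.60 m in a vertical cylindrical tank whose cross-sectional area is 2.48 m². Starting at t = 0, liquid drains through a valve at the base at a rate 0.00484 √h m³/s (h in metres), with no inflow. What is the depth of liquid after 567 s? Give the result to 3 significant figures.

3.29 m

With no inflow, A dh/dt = −0.00484 √h.
This is separable: 2 d(√h)/dt = −0.00484/A, so √h = √h₀ − (0.00484/(2A)) t.
√h = √5.60 − 0.00484·567/(2·2.48) = 2.3664 − 0.55328 = 1.8131.
h = 1.8131² = 3.2875 m.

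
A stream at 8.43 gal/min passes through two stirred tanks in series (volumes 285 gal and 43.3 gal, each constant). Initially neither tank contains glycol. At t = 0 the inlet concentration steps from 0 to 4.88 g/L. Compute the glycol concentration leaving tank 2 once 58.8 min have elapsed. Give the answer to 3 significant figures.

3.87 g/L

Time constants: τᵢ = Vᵢ/Q for each well-mixed tank.
τ₁ = 285/8.43 = 33.808 min; τ₂ = 43.3/8.43 = 5.1364 min.
Tank 1: C₁ = C_in(1 − e^(−t/τ₁)). Tank 2 (τ₁ ≠ τ₂): C₂ = C_in[1 − (τ₁ e^(−t/τ₁) − τ₂ e^(−t/τ₂))/(τ₁ − τ₂)].
At t = 58.8: e^(−t/τ₁) = 0.17565, e^(−t/τ₂) = 1.0674e-05.
C₂ = 4.88·[1 − (33.808·0.17565 − 5.1364·1.0674e-05)/(28.671)] = 4.88·0.79288 = 3.8693 g/L.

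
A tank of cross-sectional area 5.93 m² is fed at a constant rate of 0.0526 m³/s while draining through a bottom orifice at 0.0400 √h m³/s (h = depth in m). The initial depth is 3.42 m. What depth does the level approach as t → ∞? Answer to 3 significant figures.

Unsteady balance on liquid volume: A dh/dt = Q_in − 0.0400 √h. At steady state dh/dt = 0:
Q_in = 0.0400 √h_ss ⇒ √h_ss = 0.0526/0.0400 = 1.3150.
h_ss = 1.3150² = 1.7292 m. (Since h₀ = 3.42 m > h_ss, the level will fall toward this value.)

1.73 m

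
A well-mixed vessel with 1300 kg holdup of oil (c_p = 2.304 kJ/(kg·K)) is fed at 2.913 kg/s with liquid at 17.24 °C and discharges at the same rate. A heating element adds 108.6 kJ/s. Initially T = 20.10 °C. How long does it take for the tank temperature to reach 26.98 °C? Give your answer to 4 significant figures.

Energy balance: M c_p dT/dt = ṁ c_p (T_in − T) + 108.6.
τ = M/ṁ = 446.275 s; T_ss = T_in + Q̇/(ṁ c_p) = 33.4211 °C.
T(t) = T_ss + (T₀ − T_ss) e^(−t/τ). Set T = 26.98:
e^(−t/τ) = (26.98 − 33.4211)/(20.10 − 33.4211) = 0.483524
t = −446.275 · ln(0.483524) = 324.287 s.

324.3 s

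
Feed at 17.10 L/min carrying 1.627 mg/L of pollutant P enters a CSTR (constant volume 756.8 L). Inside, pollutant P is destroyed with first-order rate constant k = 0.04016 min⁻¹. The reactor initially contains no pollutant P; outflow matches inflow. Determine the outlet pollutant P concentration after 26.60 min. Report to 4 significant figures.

Accumulation = in − out − consumed: V dC/dt = Q C_in − Q C − k V C.
This is linear with rate a = Q/V + k = 0.0627551 min⁻¹.
C_ss = Q C_in/(Q + kV) = 0.585805 mg/L; C(t) = C_ss + (C₀ − C_ss) e^(−a t).
C(26.60) = 0.585805 + (-0.585805)·e^(−0.0627551·26.60) = 0.585805 + (-0.585805)·0.188381 = 0.475450 mg/L.

0.4755 mg/L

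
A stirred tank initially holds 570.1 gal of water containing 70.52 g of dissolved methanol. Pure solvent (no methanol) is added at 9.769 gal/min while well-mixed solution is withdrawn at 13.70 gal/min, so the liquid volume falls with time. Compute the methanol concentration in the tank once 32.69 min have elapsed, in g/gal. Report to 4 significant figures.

0.06557 g/gal

Let m(t) be the amount of methanol. Volume: V(t) = V₀ + (Q_in − Q_out) t = 570.1 − 3.93100 t; V(32.69) = 441.596 gal.
No methanol enters, so dm/dt = −Q_out · (m/V).
Separate: dm/m = −Q_out dt/V(t) ⇒ ln(m/m₀) = −(Q_out/(Q_in−Q_out)) ln(V/V₀).
m = m₀ (V₀/V)^(Q_out/(Q_in−Q_out)) = 70.52 × (570.1/441.596)^(-3.48512) = 28.9548 g.
C = m/V = 28.9548/441.596 = 0.0655687 g/gal.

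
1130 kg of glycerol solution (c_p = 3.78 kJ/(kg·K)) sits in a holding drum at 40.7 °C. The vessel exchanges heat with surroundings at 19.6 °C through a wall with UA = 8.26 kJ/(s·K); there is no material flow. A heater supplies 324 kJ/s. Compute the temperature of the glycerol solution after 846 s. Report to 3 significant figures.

55.3 °C

Heat balance on the well-mixed liquid: M c_p dT/dt = −UA(T − T_amb) + Q̇.
dT/dt = (T_ss − T)/τ with T_ss = T_amb + Q̇/UA = 19.6 + 324/8.26 = 58.825 °C, τ = M c_p/UA = 1130·3.78/8.26 = 517.12 s.
T approaches T_ss exponentially: T(t) = T_ss + (T₀ − T_ss) e^(−t/τ).
T(846) = 58.825 + (-18.125)·0.19476 = 55.295 °C.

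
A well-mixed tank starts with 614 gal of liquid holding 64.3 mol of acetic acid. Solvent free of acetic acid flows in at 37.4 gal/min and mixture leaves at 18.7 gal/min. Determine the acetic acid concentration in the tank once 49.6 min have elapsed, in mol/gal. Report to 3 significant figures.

Let m(t) be the amount of acetic acid. Volume: V(t) = V₀ + (Q_in − Q_out) t = 614 + 18.700 t; V(49.6) = 1541.5 gal.
No acetic acid enters, so dm/dt = −Q_out · (m/V).
dm/m = −Q_out dt/(V₀ + 18.700 t); integrating gives ln(m/m₀) = −(Q_out/(Q_in−Q_out)) ln(V/V₀).
m = m₀ (V₀/V)^(Q_out/(Q_in−Q_out)) = 64.3 × (614/1541.5)^(1.0000) = 25.611 mol.
C = m/V = 25.611/1541.5 = 0.016614 mol/gal.

0.0166 mol/gal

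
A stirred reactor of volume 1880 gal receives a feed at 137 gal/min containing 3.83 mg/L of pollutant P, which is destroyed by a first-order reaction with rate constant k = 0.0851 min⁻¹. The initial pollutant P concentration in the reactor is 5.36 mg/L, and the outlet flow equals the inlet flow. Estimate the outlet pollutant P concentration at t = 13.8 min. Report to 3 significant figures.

2.17 mg/L

V dC/dt = Q(C_in − C) − k V C.
This is linear with rate a = Q/V + k = 0.15797 min⁻¹.
C_ss = Q C_in/(Q + kV) = 1.7668 mg/L; C(t) = C_ss + (C₀ − C_ss) e^(−a t).
C(13.8) = 1.7668 + (3.5932)·e^(−0.15797·13.8) = 1.7668 + (3.5932)·0.11304 = 2.1729 mg/L.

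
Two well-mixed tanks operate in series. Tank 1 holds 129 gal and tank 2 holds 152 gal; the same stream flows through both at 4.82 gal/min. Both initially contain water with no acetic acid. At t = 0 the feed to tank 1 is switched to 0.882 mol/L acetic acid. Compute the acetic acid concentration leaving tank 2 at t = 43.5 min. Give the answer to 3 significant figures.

0.388 mol/L

Species balance on tank i: dCᵢ/dt = (Cᵢ₋₁ − Cᵢ)/τᵢ with τᵢ = Vᵢ/Q.
τ₁ = 129/4.82 = 26.763 min; τ₂ = 152/4.82 = 31.535 min.
Solving the cascade with C₁(0)=C₂(0)=0 gives C₂(t) = C_in[1 − (τ₁ e^(−t/τ₁) − τ₂ e^(−t/τ₂))/(τ₁ − τ₂)].
At t = 43.5: e^(−t/τ₁) = 0.19684, e^(−t/τ₂) = 0.25173.
C₂ = 0.882·[1 − (26.763·0.19684 − 31.535·0.25173)/(-4.7718)] = 0.882·0.44044 = 0.38847 mol/L.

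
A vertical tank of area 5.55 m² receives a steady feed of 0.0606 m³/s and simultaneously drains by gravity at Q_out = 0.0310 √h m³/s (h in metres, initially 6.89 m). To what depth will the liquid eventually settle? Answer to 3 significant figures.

3.82 m

Unsteady balance on liquid volume: A dh/dt = Q_in − 0.0310 √h. At steady state dh/dt = 0:
Q_in = 0.0310 √h_ss ⇒ √h_ss = 0.0606/0.0310 = 1.9548.
h_ss = 1.9548² = 3.8214 m. (Since h₀ = 6.89 m > h_ss, the level will fall toward this value.)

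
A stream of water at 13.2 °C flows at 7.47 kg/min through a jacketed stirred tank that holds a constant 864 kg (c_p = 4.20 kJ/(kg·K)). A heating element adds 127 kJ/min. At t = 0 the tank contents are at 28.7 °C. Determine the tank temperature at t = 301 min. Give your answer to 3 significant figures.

18.1 °C

M c_p dT/dt = ṁ c_p (T_in − T) + Q̇.
Rearrange: dT/dt = (T_ss − T)/τ with τ = M/ṁ = 115.66 min and T_ss = T_in + Q̇/(ṁ c_p) = 17.248 °C.
This is linear first-order; T(t) = T_ss + (T₀ − T_ss) e^(−t/τ).
T(301) = 17.248 + (11.452)·e^(−301/115.66) = 17.248 + (11.452)·0.074096 = 18.096 °C.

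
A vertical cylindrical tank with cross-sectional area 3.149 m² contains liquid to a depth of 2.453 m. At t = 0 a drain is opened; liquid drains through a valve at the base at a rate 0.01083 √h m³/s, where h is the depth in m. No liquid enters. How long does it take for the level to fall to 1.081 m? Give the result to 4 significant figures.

306.2 s

Accumulation of liquid (constant cross-section A): A dh/dt = −0.01083 √h.
∫ h^(−1/2) dh = −(0.01083/A) ∫ dt, giving 2√h = 2√h₀ − (0.01083/A) t.
t = 2A(√h₀ − √h)/0.01083 = 2·3.149·(√2.453 − √1.081)/0.01083
  = 6.29800 × (1.56621 − 1.03971) / 0.01083 = 306.174 s.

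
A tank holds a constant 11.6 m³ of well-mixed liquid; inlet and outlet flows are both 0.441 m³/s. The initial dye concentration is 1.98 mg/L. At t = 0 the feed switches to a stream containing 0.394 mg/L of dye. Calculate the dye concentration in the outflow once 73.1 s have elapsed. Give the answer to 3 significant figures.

0.492 mg/L

Mass balance on the solute (V constant): V dC/dt = Q(C_in − C).
So dC/dt = (C_in − C)/τ with τ = V/Q = 11.6/0.441 = 26.304 s.
Solution: C(t) = C_in + (C₀ − C_in) e^(−t/τ).
C(73.1) = 0.394 + (1.98 − 0.394)·e^(−73.1/26.304) = 0.394 + (1.5860)·0.062097 = 0.49249 mg/L.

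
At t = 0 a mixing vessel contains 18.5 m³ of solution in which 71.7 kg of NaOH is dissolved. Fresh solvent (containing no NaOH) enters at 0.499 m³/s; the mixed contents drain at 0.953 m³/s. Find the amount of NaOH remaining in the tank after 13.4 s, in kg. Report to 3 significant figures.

Let m(t) be the amount of NaOH. Volume: V(t) = V₀ + (Q_in − Q_out) t = 18.5 − 0.45400 t; V(13.4) = 12.416 m³.
No NaOH enters, so dm/dt = −Q_out · (m/V).
dm/m = −Q_out dt/(V₀ − 0.45400 t); integrating gives ln(m/m₀) = −(Q_out/(Q_in−Q_out)) ln(V/V₀).
m = m₀ (V₀/V)^(Q_out/(Q_in−Q_out)) = 71.7 × (18.5/12.416)^(-2.0991) = 31.046 kg.

31.0 kg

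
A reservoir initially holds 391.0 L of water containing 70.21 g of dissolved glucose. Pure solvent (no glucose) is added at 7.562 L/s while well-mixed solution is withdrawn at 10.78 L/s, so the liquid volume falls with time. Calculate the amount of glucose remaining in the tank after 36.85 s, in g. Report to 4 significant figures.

Total volume: dV/dt = Q_in − Q_out = -3.21800 L/s, so V(t) = 391.0 − 3.21800 t and V(36.85) = 272.417 L.
No glucose enters, so dm/dt = −Q_out · (m/V).
dm/m = −Q_out dt/(V₀ − 3.21800 t); integrating gives ln(m/m₀) = −(Q_out/(Q_in−Q_out)) ln(V/V₀).
m = m₀ (V₀/V)^(Q_out/(Q_in−Q_out)) = 70.21 × (391.0/272.417)^(-3.34991) = 20.9245 g.

20.92 g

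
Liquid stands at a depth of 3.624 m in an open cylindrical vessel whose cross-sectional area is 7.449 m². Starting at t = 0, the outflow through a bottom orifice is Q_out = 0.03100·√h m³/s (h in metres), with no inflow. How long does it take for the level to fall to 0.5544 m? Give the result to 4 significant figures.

A dh/dt = −Q_out = −0.03100 √h.
∫ h^(−1/2) dh = −(0.03100/A) ∫ dt, giving 2√h = 2√h₀ − (0.03100/A) t.
t = 2A(√h₀ − √h)/0.03100 = 2·7.449·(√3.624 − √0.5544)/0.03100
  = 14.8980 × (1.90368 − 0.744580) / 0.03100 = 557.041 s.

557.0 s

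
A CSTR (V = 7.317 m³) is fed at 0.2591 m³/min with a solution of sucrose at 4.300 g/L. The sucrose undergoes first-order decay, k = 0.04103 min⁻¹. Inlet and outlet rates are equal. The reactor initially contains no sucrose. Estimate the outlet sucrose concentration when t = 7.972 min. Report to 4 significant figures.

0.9090 g/L

Accumulation = in − out − consumed: V dC/dt = Q C_in − Q C − k V C.
dC/dt = (Q/V) C_in − (Q/V + k) C; effective rate a = Q/V + k = 0.0354107 + 0.04103 = 0.0764407 min⁻¹.
C_ss = Q C_in/(Q + kV) = 1.99195 g/L; C(t) = C_ss + (C₀ − C_ss) e^(−a t).
C(7.972) = 1.99195 + (-1.99195)·e^(−0.0764407·7.972) = 1.99195 + (-1.99195)·0.543685 = 0.908956 g/L.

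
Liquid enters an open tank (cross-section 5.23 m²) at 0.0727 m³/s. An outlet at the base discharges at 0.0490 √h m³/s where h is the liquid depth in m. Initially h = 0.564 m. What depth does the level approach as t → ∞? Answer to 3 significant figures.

2.20 m

A dh/dt = Q_in − 0.0490 √h. Steady state requires inflow = outflow:
Q_in = 0.0490 √h_ss ⇒ √h_ss = 0.0727/0.0490 = 1.4837.
h_ss = 1.4837² = 2.2013 m. (Since h₀ = 0.564 m < h_ss, the level will rise toward this value.)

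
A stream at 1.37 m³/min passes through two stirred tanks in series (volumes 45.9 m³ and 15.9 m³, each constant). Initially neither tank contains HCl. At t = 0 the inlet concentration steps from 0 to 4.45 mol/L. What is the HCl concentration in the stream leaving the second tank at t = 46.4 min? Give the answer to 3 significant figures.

Time constants: τᵢ = Vᵢ/Q for each well-mixed tank.
τ₁ = 45.9/1.37 = 33.504 min; τ₂ = 15.9/1.37 = 11.606 min.
Tank 1: C₁ = C_in(1 − e^(−t/τ₁)). Tank 2 (τ₁ ≠ τ₂): C₂ = C_in[1 − (τ₁ e^(−t/τ₁) − τ₂ e^(−t/τ₂))/(τ₁ − τ₂)].
At t = 46.4: e^(−t/τ₁) = 0.25034, e^(−t/τ₂) = 0.018353.
C₂ = 4.45·[1 − (33.504·0.25034 − 11.606·0.018353)/(21.898)] = 4.45·0.62670 = 2.7888 mol/L.

2.79 mol/L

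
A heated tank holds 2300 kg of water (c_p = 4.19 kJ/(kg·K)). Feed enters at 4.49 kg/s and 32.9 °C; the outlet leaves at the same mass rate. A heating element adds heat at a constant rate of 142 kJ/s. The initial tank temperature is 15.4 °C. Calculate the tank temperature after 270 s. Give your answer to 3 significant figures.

Unsteady energy balance on the tank contents: M c_p dT/dt = ṁ c_p (T_in − T) + 142.
Rearrange: dT/dt = (T_ss − T)/τ with τ = M/ṁ = 512.25 s and T_ss = T_in + Q̇/(ṁ c_p) = 40.448 °C.
Integrating: T(t) = T_ss + (T₀ − T_ss) e^(−t/τ).
T(270) = 40.448 + (-25.048)·e^(−270/512.25) = 40.448 + (-25.048)·0.59032 = 25.662 °C.

25.7 °C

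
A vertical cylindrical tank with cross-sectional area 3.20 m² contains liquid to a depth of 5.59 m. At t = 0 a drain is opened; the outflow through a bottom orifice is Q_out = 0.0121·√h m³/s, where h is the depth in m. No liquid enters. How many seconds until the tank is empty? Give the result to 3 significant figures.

With no inflow, A dh/dt = −0.0121 √h.
This is separable: 2 d(√h)/dt = −0.0121/A, so √h = √h₀ − (0.0121/(2A)) t.
Set h = 0: 2√h₀ = (0.0121/A) t_empty ⇒ t_empty = 2A√h₀/0.0121.
t_empty = 2·3.20·√5.59/0.0121 = 6.4000·2.3643/0.0121 = 1250.5 s.

1250 s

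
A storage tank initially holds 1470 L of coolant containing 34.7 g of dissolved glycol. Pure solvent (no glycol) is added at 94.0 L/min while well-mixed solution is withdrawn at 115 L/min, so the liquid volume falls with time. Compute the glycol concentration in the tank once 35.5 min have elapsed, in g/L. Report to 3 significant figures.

Total volume: dV/dt = Q_in − Q_out = -21.000 L/min, so V(t) = 1470 − 21.000 t and V(35.5) = 724.50 L.
No glycol enters, so dm/dt = −Q_out · (m/V).
dm/m = −Q_out dt/(V₀ − 21.000 t); integrating gives ln(m/m₀) = −(Q_out/(Q_in−Q_out)) ln(V/V₀).
m = m₀ (V₀/V)^(Q_out/(Q_in−Q_out)) = 34.7 × (1470/724.50)^(-5.4762) = 0.72046 g.
C = m/V = 0.72046/724.50 = 0.00099443 g/L.

0.000994 g/L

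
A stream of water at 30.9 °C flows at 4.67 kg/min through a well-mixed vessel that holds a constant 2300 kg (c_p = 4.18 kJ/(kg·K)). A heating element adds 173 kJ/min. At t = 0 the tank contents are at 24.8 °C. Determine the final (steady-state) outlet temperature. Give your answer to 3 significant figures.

39.8 °C

Heat balance on the well-mixed liquid: M c_p dT/dt = ṁ c_p (T_in − T) + 173.
At steady state dT/dt = 0 ⇒ T_ss = T_in + Q̇/(ṁ c_p) = 30.9 + 173/(4.67·4.18) = 39.762 °C.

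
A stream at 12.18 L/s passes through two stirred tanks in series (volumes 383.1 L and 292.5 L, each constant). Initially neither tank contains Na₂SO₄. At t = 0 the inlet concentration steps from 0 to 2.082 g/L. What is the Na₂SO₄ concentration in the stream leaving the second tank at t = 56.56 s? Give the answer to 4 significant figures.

1.262 g/L

Time constants: τᵢ = Vᵢ/Q for each well-mixed tank.
τ₁ = 383.1/12.18 = 31.4532 s; τ₂ = 292.5/12.18 = 24.0148 s.
Solving the cascade with C₁(0)=C₂(0)=0 gives C₂(t) = C_in[1 − (τ₁ e^(−t/τ₁) − τ₂ e^(−t/τ₂))/(τ₁ − τ₂)].
At t = 56.56: e^(−t/τ₁) = 0.165592, e^(−t/τ₂) = 0.0948730.
C₂ = 2.082·[1 − (31.4532·0.165592 − 24.0148·0.0948730)/(7.43842)] = 2.082·0.606092 = 1.26188 g/L.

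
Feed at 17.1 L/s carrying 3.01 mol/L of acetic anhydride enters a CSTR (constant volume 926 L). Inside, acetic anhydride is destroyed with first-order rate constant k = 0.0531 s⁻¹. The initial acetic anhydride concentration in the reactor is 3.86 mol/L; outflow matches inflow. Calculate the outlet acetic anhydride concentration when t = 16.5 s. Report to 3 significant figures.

Species balance: V dC/dt = Q C_in − Q C − k V C.
This is linear with rate a = Q/V + k = 0.071567 s⁻¹.
C_ss = Q C_in/(Q + kV) = 0.77668 mol/L; C(t) = C_ss + (C₀ − C_ss) e^(−a t).
C(16.5) = 0.77668 + (3.0833)·e^(−0.071567·16.5) = 0.77668 + (3.0833)·0.30702 = 1.7233 mol/L.

1.72 mol/L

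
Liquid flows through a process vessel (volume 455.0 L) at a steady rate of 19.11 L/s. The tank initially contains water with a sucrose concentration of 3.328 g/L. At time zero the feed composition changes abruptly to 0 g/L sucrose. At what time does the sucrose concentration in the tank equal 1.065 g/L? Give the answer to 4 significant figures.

27.13 s

Unsteady species balance (constant V, well mixed): V dC/dt = Q(C_in − C), so τ = V/Q = 23.8095 s.
C(t) = C_in + (C₀ − C_in) e^(−t/τ). Set C = 1.065 and solve for t:
e^(−t/τ) = (C − C_in)/(C₀ − C_in) = (1.065 − 0)/(3.328 − 0) = 0.320012
t = −τ ln(…) = 23.8095 × 1.13940 = 27.1285 s.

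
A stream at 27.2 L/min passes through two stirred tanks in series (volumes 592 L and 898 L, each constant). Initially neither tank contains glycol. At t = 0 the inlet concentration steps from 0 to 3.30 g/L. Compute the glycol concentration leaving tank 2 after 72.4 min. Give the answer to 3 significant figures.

Each tank obeys Vᵢ dCᵢ/dt = Q(Cᵢ₋₁ − Cᵢ), so τᵢ = Vᵢ/Q.
τ₁ = 592/27.2 = 21.765 min; τ₂ = 898/27.2 = 33.015 min.
Tank 1: C₁ = C_in(1 − e^(−t/τ₁)). Tank 2 (τ₁ ≠ τ₂): C₂ = C_in[1 − (τ₁ e^(−t/τ₁) − τ₂ e^(−t/τ₂))/(τ₁ − τ₂)].
At t = 72.4: e^(−t/τ₁) = 0.035919, e^(−t/τ₂) = 0.11159.
C₂ = 3.30·[1 − (21.765·0.035919 − 33.015·0.11159)/(-11.250)] = 3.30·0.74203 = 2.4487 g/L.

2.45 g/L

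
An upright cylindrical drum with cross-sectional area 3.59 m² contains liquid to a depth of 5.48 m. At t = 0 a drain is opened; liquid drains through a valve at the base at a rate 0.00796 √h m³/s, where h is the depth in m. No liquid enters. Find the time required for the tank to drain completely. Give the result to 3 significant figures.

A dh/dt = −Q_out = −0.00796 √h.
Separate and integrate: 2(√h − √h₀) = −(0.00796/A) t.
Tank is empty when √h = 0: t_empty = 2A√h₀/0.00796.
t_empty = 2·3.59·√5.48/0.00796 = 7.1800·2.3409/0.00796 = 2111.6 s.

2110 s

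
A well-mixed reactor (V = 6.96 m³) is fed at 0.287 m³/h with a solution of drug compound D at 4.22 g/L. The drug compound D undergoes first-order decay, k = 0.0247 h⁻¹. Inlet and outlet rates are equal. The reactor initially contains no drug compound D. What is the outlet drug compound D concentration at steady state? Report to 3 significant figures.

2.64 g/L

Species balance: V dC/dt = Q C_in − Q C − k V C.
Steady state (dC/dt = 0): C_ss = Q C_in/(Q + kV) = C_in/(1 + kV/Q).
C_ss = 0.287·4.22/(0.287 + 0.0247·6.96) = 1.2111/0.45891 = 2.6392 g/L.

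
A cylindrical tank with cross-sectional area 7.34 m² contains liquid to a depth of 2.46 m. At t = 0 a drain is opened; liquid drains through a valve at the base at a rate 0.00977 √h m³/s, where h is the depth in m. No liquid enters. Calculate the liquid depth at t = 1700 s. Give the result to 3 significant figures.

Mass balance (ρ constant): A dh/dt = −0.00977 √h.
This is separable: 2 d(√h)/dt = −0.00977/A, so √h = √h₀ − (0.00977/(2A)) t.
√h = √2.46 − 0.00977·1700/(2·7.34) = 1.5684 − 1.1314 = 0.43704.
h = 0.43704² = 0.19100 m.

0.191 m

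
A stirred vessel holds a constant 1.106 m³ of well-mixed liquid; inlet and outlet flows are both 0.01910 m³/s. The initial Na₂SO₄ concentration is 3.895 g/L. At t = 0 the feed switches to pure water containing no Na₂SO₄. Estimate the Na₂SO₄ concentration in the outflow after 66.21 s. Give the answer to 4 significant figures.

1.241 g/L

Transient balance on the dissolved component: V dC/dt = Q(C_in − C).
So dC/dt = (C_in − C)/τ with τ = V/Q = 1.106/0.01910 = 57.9058 s.
This is linear first-order; C(t) = C_in + (C₀ − C_in) e^(−t/τ).
C(66.21) = 0 + (3.895 − 0)·e^(−66.21/57.9058) = 0 + (3.89500)·0.318730 = 1.24146 g/L.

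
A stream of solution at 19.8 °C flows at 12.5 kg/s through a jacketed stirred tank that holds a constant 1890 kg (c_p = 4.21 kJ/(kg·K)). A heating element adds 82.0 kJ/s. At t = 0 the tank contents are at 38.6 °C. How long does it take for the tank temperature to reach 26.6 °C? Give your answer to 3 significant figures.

180 s

Energy balance: M c_p dT/dt = ṁ c_p (T_in − T) + 82.0.
τ = M/ṁ = 151.20 s; T_ss = T_in + Q̇/(ṁ c_p) = 21.358 °C.
T(t) = T_ss + (T₀ − T_ss) e^(−t/τ). Set T = 26.6:
e^(−t/τ) = (26.6 − 21.358)/(38.6 − 21.358) = 0.30402
t = −151.20 · ln(0.30402) = 180.03 s.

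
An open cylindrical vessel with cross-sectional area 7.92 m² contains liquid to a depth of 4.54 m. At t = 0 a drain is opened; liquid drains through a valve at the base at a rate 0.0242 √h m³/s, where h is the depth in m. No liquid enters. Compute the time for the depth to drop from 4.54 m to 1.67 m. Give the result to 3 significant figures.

Accumulation of liquid (constant cross-section A): A dh/dt = −0.0242 √h.
This is separable: 2 d(√h)/dt = −0.0242/A, so √h = √h₀ − (0.0242/(2A)) t.
t = 2A(√h₀ − √h)/0.0242 = 2·7.92·(√4.54 − √1.67)/0.0242
  = 15.840 × (2.1307 − 1.2923) / 0.0242 = 548.80 s.

549 s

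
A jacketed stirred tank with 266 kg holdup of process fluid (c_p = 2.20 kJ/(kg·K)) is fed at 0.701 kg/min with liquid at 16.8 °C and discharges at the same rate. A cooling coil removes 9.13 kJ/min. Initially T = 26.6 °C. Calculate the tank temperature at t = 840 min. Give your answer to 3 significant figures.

Unsteady energy balance on the tank contents: M c_p dT/dt = ṁ c_p (T_in − T) − 9.13.
Rearrange: dT/dt = (T_ss − T)/τ with τ = M/ṁ = 379.46 min and T_ss = T_in − Q̇/(ṁ c_p) = 10.880 °C.
Integrating: T(t) = T_ss + (T₀ − T_ss) e^(−t/τ).
T(840) = 10.880 + (15.720)·e^(−840/379.46) = 10.880 + (15.720)·0.10930 = 12.598 °C.

12.6 °C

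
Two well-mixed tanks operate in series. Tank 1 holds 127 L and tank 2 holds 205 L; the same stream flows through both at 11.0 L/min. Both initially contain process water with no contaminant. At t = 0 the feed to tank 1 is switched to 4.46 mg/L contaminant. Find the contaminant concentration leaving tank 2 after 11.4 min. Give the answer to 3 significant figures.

Species balance on tank i: dCᵢ/dt = (Cᵢ₋₁ − Cᵢ)/τᵢ with τᵢ = Vᵢ/Q.
τ₁ = 127/11.0 = 11.545 min; τ₂ = 205/11.0 = 18.636 min.
Solving the cascade with C₁(0)=C₂(0)=0 gives C₂(t) = C_in[1 − (τ₁ e^(−t/τ₁) − τ₂ e^(−t/τ₂))/(τ₁ − τ₂)].
At t = 11.4: e^(−t/τ₁) = 0.37254, e^(−t/τ₂) = 0.54242.
C₂ = 4.46·[1 − (11.545·0.37254 − 18.636·0.54242)/(-7.0909)] = 4.46·0.18098 = 0.80715 mg/L.

0.807 mg/L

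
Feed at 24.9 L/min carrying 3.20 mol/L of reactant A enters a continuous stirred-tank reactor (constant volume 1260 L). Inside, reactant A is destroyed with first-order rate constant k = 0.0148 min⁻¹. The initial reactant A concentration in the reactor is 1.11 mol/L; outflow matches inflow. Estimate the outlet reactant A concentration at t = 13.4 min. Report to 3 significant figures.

1.38 mol/L

V dC/dt = Q(C_in − C) − k V C.
This is linear with rate a = Q/V + k = 0.034562 min⁻¹.
C_ss = Q C_in/(Q + kV) = 1.8297 mol/L; C(t) = C_ss + (C₀ − C_ss) e^(−a t).
C(13.4) = 1.8297 + (-0.71971)·e^(−0.034562·13.4) = 1.8297 + (-0.71971)·0.62931 = 1.3768 mol/L.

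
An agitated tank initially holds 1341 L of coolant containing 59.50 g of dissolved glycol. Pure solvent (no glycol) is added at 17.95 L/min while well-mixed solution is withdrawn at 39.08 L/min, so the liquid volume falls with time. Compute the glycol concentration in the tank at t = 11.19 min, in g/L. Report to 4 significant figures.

Let m(t) be the amount of glycol. Volume: V(t) = V₀ + (Q_in − Q_out) t = 1341 − 21.1300 t; V(11.19) = 1104.56 L.
No glycol enters, so dm/dt = −Q_out · (m/V).
dm/m = −Q_out dt/(V₀ − 21.1300 t); integrating gives ln(m/m₀) = −(Q_out/(Q_in−Q_out)) ln(V/V₀).
m = m₀ (V₀/V)^(Q_out/(Q_in−Q_out)) = 59.50 × (1341/1104.56)^(-1.84950) = 41.5635 g.
C = m/V = 41.5635/1104.56 = 0.0376292 g/L.

0.03763 g/L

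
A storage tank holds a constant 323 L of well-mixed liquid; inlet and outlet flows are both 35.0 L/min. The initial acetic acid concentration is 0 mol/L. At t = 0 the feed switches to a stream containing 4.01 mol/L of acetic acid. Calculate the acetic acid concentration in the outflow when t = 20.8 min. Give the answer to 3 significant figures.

Transient balance on the dissolved component: V dC/dt = Q(C_in − C).
Time constant τ = V/Q = 323/35.0 = 9.2286 min.
Solution: C(t) = C_in + (C₀ − C_in) e^(−t/τ).
C(20.8) = 4.01 + (0 − 4.01)·e^(−20.8/9.2286) = 4.01 + (-4.0100)·0.10499 = 3.5890 mol/L.

3.59 mol/L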